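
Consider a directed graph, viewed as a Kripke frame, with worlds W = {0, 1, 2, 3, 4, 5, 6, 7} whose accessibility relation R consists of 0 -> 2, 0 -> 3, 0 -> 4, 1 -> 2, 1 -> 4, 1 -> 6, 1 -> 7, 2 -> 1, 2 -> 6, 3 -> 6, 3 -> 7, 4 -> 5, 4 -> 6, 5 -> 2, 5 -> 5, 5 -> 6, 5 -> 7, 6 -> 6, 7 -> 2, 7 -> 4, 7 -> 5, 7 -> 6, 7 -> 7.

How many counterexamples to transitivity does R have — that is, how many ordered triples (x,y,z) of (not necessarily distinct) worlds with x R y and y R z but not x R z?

Enumerating: (0,2,1), (0,2,6), (0,3,6), (0,3,7), (0,4,5), (0,4,6), (1,2,1), (1,4,5), (1,7,5), (2,1,2), (2,1,4), (2,1,7), … and 8 more.
Total: 20.

20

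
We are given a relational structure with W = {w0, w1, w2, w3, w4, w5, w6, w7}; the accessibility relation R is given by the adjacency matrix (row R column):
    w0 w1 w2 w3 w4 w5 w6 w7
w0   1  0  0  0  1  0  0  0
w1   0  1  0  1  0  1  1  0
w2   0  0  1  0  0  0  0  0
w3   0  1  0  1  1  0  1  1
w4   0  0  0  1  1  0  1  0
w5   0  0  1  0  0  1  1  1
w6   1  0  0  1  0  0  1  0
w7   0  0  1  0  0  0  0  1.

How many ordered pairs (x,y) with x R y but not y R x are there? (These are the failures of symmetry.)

10

Enumerating: (w0,w4), (w1,w5), (w1,w6), (w3,w7), (w4,w6), (w5,w2), (w5,w6), (w5,w7), (w6,w0), (w7,w2).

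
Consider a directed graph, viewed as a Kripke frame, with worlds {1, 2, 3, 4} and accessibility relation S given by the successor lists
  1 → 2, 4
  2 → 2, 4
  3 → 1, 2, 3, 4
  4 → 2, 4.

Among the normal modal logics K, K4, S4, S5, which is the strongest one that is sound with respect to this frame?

Transitive (axiom 4): yes — every two-step S-path is closed by a direct edge.
Reflexive (axiom T): no — 1 is not related to itself.
Euclidean (axiom 5): no — 3 S 2 and 3 S 1, but not 2 S 1.
So F validates K, K4; S4 would additionally require S to be reflexive. The strongest is K4.

K4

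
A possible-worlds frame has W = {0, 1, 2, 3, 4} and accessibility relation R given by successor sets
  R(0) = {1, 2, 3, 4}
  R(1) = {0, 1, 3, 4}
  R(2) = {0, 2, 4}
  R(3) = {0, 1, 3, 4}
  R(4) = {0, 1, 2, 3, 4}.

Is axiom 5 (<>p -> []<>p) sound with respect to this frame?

By correspondence theory, 5 is valid on a frame iff R is Euclidean.
Euclidean: no — 0 R 1 and 0 R 2, but not 1 R 2.

No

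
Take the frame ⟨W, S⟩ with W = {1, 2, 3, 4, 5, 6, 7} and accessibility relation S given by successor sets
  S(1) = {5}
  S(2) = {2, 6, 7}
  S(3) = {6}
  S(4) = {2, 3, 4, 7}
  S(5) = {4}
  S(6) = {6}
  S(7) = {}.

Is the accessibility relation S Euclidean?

Euclidean: no — 2 S 6 and 2 S 7, but not 6 S 7.

No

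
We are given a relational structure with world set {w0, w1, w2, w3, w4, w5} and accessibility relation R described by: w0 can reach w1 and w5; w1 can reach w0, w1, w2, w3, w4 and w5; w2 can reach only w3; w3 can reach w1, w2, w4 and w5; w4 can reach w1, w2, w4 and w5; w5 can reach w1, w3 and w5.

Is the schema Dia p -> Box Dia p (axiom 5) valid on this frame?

By correspondence theory, 5 is valid on a frame iff R is Euclidean.
Euclidean: no — w1 R w0 and w1 R w2, but not w0 R w2.

No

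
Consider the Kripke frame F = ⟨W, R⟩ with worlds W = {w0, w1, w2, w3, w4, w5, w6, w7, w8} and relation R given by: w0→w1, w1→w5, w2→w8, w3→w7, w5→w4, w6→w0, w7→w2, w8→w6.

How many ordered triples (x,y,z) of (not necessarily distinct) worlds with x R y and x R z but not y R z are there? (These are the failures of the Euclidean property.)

8

Enumerating: (w0,w1,w1), (w1,w5,w5), (w2,w8,w8), (w3,w7,w7), (w5,w4,w4), (w6,w0,w0), (w7,w2,w2), (w8,w6,w6).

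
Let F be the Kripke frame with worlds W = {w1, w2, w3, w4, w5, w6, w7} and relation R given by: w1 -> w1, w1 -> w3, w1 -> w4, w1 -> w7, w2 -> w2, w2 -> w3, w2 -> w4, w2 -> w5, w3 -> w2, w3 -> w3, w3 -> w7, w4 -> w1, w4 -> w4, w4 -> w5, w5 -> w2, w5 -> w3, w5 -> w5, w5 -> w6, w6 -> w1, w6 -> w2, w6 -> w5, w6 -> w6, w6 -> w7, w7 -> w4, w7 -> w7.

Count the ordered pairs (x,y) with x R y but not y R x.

10

Enumerating: (w1,w3), (w1,w7), (w2,w4), (w3,w7), (w4,w5), (w5,w3), (w6,w1), (w6,w2), (w6,w7), (w7,w4).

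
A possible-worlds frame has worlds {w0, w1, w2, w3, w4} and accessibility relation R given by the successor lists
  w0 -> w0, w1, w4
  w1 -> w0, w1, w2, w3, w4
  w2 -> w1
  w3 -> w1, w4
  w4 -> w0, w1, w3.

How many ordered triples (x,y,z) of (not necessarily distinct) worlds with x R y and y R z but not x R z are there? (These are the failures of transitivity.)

Enumerating: (w0,w1,w2), (w0,w1,w3), (w0,w4,w3), (w2,w1,w0), (w2,w1,w2), (w2,w1,w3), (w2,w1,w4), (w3,w1,w0), (w3,w1,w2), (w3,w1,w3), (w3,w4,w0), (w3,w4,w3), (w4,w0,w4), (w4,w1,w2), (w4,w1,w4), (w4,w3,w4).

16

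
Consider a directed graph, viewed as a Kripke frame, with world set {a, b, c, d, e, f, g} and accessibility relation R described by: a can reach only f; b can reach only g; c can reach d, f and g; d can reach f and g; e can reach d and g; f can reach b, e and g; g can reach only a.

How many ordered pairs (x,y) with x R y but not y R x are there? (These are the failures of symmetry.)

Enumerating: (a,f), (b,g), (c,d), (c,f), (c,g), (d,f), (d,g), (e,d), (e,g), (f,b), (f,e), (f,g), (g,a).

13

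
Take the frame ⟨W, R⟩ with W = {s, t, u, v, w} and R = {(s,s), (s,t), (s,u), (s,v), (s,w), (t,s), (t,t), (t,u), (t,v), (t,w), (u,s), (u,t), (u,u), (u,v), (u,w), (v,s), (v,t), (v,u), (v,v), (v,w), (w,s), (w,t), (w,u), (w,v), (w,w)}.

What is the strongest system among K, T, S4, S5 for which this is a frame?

S5

Reflexive (axiom T): yes — every world is R-related to itself.
Transitive (axiom 4): yes — every two-step R-path is closed by a direct edge.
Euclidean (axiom 5): yes — any two successors of a common world are R-related.
So F validates K, T, S4, S5. The strongest is S5.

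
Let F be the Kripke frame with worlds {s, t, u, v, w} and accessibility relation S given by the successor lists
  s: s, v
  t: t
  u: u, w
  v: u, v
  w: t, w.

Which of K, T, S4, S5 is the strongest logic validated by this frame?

Reflexive (axiom T): yes — every world is S-related to itself.
Transitive (axiom 4): no — s S v and v S u, but not s S u.
Euclidean (axiom 5): no — s S v and s S s, but not v S s.
So F validates K, T; S4 would additionally require S to be transitive. The strongest is T.

T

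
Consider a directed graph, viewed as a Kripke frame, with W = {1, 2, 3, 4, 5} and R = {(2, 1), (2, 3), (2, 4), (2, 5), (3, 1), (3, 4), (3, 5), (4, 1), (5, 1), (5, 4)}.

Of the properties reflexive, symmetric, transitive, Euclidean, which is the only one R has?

transitive

Reflexive: no — 1 is not related to itself.
Symmetric: no — 2 R 1 but not 1 R 2.
Transitive: yes — every two-step R-path is closed by a direct edge.
Euclidean: no — 2 R 1 and 2 R 3, but not 1 R 3.
Only transitive holds.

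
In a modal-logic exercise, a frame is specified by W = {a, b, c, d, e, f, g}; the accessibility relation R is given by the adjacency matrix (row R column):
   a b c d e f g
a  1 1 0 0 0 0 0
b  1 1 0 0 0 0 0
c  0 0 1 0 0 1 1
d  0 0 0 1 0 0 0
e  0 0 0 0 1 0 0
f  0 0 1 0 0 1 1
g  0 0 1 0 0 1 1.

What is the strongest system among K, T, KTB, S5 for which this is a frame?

Reflexive (axiom T): yes — every world is R-related to itself.
Symmetric (axiom B): yes — every pair in R has its reverse in R.
Euclidean (axiom 5): yes — any two successors of a common world are R-related.
So F validates K, T, KTB, S5. The strongest is S5.

S5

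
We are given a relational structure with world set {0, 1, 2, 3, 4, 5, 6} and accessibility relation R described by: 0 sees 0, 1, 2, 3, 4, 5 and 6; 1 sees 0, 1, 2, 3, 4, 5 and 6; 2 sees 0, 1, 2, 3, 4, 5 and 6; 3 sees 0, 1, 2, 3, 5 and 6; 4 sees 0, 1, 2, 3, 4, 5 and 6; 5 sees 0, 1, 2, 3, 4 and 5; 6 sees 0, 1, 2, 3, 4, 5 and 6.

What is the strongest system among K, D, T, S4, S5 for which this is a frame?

Serial (axiom D): yes — every world has a successor (e.g. 0 R 0).
Reflexive (axiom T): yes — every world is R-related to itself.
Transitive (axiom 4): no — 3 R 0 and 0 R 4, but not 3 R 4.
Euclidean (axiom 5): no — 0 R 3 and 0 R 4, but not 3 R 4.
So F validates K, D, T; S4 would additionally require R to be transitive. The strongest is T.

T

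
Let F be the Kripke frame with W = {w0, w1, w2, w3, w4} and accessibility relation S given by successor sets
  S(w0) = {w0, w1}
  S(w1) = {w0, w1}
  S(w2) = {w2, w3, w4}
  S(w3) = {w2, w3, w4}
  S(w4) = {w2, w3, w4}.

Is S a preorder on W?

Yes

Reflexive: yes — every world is S-related to itself.
Transitive: yes — every two-step S-path is closed by a direct edge.
So S is a preorder.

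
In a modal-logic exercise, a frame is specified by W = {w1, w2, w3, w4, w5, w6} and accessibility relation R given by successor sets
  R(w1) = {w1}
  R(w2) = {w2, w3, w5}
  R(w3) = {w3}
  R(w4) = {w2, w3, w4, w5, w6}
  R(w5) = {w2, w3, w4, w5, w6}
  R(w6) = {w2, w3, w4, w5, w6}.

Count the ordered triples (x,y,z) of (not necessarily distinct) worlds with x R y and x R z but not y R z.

20

Enumerating: (w2,w3,w2), (w2,w3,w5), (w4,w2,w4), (w4,w2,w6), (w4,w3,w2), (w4,w3,w4), (w4,w3,w5), (w4,w3,w6), (w5,w2,w4), (w5,w2,w6), (w5,w3,w2), (w5,w3,w4), … and 8 more.
Total: 20.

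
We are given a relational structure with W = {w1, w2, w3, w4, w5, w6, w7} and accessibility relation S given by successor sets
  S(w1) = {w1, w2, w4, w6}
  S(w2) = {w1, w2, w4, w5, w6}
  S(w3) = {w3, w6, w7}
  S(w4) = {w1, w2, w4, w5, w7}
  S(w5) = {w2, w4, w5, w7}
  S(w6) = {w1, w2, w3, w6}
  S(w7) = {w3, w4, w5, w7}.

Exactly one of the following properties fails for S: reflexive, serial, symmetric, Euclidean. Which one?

Euclidean

Reflexive: yes — every world is S-related to itself.
Serial: yes — every world has a successor (e.g. w1 S w1).
Symmetric: yes — every pair in S has its reverse in S.
Euclidean: no — w1 S w4 and w1 S w6, but not w4 S w6.
Only Euclidean fails.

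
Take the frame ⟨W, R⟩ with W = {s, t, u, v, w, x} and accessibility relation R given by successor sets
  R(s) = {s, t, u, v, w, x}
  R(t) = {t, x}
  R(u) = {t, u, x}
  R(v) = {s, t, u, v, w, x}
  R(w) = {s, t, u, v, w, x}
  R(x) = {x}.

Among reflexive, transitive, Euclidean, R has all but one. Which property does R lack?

Euclidean

Reflexive: yes — every world is R-related to itself.
Transitive: yes — every two-step R-path is closed by a direct edge.
Euclidean: no — s R t and s R u, but not t R u.
Only Euclidean fails.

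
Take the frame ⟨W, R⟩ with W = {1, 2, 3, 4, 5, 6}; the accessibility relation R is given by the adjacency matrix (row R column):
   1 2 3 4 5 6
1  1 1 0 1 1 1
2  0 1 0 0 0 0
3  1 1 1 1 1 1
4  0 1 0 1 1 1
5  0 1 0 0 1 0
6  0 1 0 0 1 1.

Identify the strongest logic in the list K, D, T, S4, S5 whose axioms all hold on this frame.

Serial (axiom D): yes — every world has a successor (e.g. 1 R 1).
Reflexive (axiom T): yes — every world is R-related to itself.
Transitive (axiom 4): yes — every two-step R-path is closed by a direct edge.
Euclidean (axiom 5): no — 1 R 2 and 1 R 4, but not 2 R 4.
So F validates K, D, T, S4; S5 would additionally require R to be Euclidean. The strongest is S4.

S4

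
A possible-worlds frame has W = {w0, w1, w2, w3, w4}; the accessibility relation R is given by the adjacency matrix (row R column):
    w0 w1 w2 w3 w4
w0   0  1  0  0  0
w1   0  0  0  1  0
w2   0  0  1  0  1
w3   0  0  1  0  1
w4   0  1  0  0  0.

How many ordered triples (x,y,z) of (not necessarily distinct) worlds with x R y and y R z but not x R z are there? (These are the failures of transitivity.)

Enumerating: (w0,w1,w3), (w1,w3,w2), (w1,w3,w4), (w2,w4,w1), (w3,w4,w1), (w4,w1,w3).

6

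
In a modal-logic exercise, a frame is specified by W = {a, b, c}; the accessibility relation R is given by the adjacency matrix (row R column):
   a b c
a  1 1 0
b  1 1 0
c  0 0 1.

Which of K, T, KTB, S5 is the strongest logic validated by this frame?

S5

Reflexive (axiom T): yes — every world is R-related to itself.
Symmetric (axiom B): yes — every pair in R has its reverse in R.
Euclidean (axiom 5): yes — any two successors of a common world are R-related.
So F validates K, T, KTB, S5. The strongest is S5.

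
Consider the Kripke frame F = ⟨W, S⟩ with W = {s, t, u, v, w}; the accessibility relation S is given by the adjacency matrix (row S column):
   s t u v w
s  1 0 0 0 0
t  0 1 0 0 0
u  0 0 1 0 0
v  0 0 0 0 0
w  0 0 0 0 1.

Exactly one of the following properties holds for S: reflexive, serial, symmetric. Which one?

symmetric

Reflexive: no — v is not related to itself.
Serial: no — v has no S-successor.
Symmetric: yes — every pair in S has its reverse in S.
Only symmetric holds.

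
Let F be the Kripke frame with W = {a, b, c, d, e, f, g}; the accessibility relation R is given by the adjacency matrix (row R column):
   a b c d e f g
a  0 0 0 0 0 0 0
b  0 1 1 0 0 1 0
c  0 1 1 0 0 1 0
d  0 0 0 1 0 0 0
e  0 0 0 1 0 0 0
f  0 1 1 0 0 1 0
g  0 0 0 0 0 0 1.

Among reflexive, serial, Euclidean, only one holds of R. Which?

Euclidean

Reflexive: no — a is not related to itself.
Serial: no — a has no R-successor.
Euclidean: yes — any two successors of a common world are R-related.
Only Euclidean holds.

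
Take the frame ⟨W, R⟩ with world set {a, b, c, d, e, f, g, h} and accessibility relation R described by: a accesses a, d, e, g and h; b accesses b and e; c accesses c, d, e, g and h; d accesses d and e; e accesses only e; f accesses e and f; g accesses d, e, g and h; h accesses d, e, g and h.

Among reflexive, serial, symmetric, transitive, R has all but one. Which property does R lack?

symmetric

Reflexive: yes — every world is R-related to itself.
Serial: yes — every world has a successor (e.g. a R a).
Symmetric: no — a R d but not d R a.
Transitive: yes — every two-step R-path is closed by a direct edge.
Only symmetric fails.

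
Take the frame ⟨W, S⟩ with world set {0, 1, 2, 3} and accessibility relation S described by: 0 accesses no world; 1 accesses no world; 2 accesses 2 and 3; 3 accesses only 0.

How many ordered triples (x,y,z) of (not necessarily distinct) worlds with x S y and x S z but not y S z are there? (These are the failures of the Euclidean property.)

Enumerating: (2,3,2), (2,3,3), (3,0,0).

3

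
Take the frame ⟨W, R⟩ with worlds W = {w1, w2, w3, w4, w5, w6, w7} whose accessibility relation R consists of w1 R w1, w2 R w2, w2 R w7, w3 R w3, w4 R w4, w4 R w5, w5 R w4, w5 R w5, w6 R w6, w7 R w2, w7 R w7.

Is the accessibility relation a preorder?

Yes

Reflexive: yes — every world is R-related to itself.
Transitive: yes — every two-step R-path is closed by a direct edge.
So R is a preorder.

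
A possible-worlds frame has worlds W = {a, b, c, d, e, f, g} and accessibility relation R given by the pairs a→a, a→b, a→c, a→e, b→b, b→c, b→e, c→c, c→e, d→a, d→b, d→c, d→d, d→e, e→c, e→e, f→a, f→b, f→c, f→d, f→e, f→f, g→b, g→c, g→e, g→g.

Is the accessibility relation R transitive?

Transitive: yes — every two-step R-path is closed by a direct edge.

Yes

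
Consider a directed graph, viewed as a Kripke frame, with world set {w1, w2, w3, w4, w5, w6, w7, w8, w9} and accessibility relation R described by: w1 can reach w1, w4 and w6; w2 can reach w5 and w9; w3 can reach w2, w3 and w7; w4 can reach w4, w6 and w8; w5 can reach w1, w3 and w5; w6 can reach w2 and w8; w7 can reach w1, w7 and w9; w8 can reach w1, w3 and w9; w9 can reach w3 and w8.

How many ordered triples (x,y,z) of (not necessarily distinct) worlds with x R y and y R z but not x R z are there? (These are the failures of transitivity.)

Enumerating: (w1,w4,w8), (w1,w6,w2), (w1,w6,w8), (w2,w5,w1), (w2,w5,w3), (w2,w9,w3), (w2,w9,w8), (w3,w2,w5), (w3,w2,w9), (w3,w7,w1), (w3,w7,w9), (w4,w6,w2), … and 25 more.
Total: 37.

37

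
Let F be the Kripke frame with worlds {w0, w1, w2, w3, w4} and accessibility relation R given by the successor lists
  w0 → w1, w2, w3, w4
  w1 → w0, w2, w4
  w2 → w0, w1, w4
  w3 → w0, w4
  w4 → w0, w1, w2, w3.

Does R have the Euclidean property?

No

Euclidean: no — w0 R w1 and w0 R w3, but not w1 R w3.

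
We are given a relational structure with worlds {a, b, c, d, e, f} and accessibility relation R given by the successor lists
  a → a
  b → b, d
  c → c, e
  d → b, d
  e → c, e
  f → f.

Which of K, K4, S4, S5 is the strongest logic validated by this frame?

Transitive (axiom 4): yes — every two-step R-path is closed by a direct edge.
Reflexive (axiom T): yes — every world is R-related to itself.
Euclidean (axiom 5): yes — any two successors of a common world are R-related.
So F validates K, K4, S4, S5. The strongest is S5.

S5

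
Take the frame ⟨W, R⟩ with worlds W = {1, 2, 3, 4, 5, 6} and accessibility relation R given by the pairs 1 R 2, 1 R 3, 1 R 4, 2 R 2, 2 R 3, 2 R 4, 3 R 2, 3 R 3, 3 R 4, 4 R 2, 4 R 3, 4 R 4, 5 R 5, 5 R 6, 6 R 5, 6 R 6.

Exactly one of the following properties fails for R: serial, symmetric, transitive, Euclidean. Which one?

symmetric

Serial: yes — every world has a successor (e.g. 1 R 2).
Symmetric: no — 1 R 2 but not 2 R 1.
Transitive: yes — every two-step R-path is closed by a direct edge.
Euclidean: yes — any two successors of a common world are R-related.
Only symmetric fails.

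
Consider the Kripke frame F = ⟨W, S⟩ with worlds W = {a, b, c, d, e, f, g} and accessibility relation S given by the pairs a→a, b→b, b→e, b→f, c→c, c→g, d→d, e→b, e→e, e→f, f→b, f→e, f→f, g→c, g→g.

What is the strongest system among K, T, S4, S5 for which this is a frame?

Reflexive (axiom T): yes — every world is S-related to itself.
Transitive (axiom 4): yes — every two-step S-path is closed by a direct edge.
Euclidean (axiom 5): yes — any two successors of a common world are S-related.
So F validates K, T, S4, S5. The strongest is S5.

S5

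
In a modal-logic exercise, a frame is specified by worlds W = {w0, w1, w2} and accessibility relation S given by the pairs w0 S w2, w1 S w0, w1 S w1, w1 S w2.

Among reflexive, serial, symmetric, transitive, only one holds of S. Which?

Reflexive: no — w0 is not related to itself.
Serial: no — w2 has no S-successor.
Symmetric: no — w0 S w2 but not w2 S w0.
Transitive: yes — every two-step S-path is closed by a direct edge.
Only transitive holds.

transitive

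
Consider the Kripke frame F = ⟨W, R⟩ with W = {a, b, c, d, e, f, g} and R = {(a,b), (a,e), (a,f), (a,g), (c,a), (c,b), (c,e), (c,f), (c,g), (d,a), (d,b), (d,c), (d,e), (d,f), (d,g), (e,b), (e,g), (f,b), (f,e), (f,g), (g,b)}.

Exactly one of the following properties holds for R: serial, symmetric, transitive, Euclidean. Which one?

transitive

Serial: no — b has no R-successor.
Symmetric: no — a R b but not b R a.
Transitive: yes — every two-step R-path is closed by a direct edge.
Euclidean: no — a R b and a R e, but not b R e.
Only transitive holds.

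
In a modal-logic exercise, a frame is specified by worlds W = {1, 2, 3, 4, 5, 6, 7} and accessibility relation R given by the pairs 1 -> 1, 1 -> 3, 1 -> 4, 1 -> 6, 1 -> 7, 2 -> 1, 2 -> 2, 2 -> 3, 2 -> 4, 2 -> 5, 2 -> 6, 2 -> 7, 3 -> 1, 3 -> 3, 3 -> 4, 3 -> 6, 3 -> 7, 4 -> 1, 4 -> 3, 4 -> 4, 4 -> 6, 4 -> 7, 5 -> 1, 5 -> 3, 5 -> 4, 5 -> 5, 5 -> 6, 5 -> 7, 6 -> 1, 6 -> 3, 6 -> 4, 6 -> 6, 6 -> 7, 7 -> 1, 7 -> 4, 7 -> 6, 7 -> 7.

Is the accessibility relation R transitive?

Transitive: no — 7 R 1 and 1 R 3, but not 7 R 3.

No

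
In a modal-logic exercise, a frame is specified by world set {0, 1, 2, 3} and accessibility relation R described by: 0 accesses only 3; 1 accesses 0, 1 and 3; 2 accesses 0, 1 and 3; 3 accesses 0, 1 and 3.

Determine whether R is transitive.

Transitive: no — 0 R 3 and 3 R 1, but not 0 R 1.

No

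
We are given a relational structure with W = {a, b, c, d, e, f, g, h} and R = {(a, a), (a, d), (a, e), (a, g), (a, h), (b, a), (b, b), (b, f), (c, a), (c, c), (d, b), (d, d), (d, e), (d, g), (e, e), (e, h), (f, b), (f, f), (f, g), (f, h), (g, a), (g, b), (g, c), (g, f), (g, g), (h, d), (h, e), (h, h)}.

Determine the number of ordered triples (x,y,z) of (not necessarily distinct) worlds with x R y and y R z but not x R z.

Enumerating: (a,d,b), (a,g,b), (a,g,c), (a,g,f), (b,a,d), (b,a,e), (b,a,g), (b,a,h), (b,f,g), (b,f,h), (c,a,d), (c,a,e), … and 20 more.
Total: 32.

32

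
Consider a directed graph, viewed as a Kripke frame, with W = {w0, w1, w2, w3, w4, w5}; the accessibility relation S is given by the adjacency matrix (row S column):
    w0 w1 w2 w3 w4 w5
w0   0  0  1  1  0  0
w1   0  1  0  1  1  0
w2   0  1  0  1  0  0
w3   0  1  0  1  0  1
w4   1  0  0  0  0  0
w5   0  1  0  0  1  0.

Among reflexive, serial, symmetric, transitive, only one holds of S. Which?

serial

Reflexive: no — w0 is not related to itself.
Serial: yes — every world has a successor (e.g. w0 S w2).
Symmetric: no — w0 S w2 but not w2 S w0.
Transitive: no — w0 S w2 and w2 S w1, but not w0 S w1.
Only serial holds.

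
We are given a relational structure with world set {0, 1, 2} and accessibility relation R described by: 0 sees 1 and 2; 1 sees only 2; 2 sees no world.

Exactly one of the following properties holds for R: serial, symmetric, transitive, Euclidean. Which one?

transitive

Serial: no — 2 has no R-successor.
Symmetric: no — 0 R 1 but not 1 R 0.
Transitive: yes — every two-step R-path is closed by a direct edge.
Euclidean: no — 0 R 2 and 0 R 1, but not 2 R 1.
Only transitive holds.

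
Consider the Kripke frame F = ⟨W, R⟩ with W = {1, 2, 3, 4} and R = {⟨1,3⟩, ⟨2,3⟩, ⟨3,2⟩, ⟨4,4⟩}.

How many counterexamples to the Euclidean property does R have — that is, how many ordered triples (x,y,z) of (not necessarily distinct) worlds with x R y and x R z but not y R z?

3

Enumerating: (1,3,3), (2,3,3), (3,2,2).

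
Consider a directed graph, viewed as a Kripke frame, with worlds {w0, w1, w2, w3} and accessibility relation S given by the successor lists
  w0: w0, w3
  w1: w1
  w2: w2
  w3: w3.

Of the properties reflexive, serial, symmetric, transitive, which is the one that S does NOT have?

symmetric

Reflexive: yes — every world is S-related to itself.
Serial: yes — every world has a successor (e.g. w0 S w0).
Symmetric: no — w0 S w3 but not w3 S w0.
Transitive: yes — every two-step S-path is closed by a direct edge.
Only symmetric fails.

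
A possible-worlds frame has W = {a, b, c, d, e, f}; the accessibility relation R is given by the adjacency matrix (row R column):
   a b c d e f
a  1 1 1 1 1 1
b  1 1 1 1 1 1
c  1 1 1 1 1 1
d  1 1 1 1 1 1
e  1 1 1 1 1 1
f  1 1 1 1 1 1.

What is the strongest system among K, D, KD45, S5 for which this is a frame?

Serial (axiom D): yes — every world has a successor (e.g. a R a).
Euclidean (axiom 5): yes — any two successors of a common world are R-related.
Transitive (axiom 4): yes — every two-step R-path is closed by a direct edge.
Reflexive (axiom T): yes — every world is R-related to itself.
So F validates K, D, KD45, S5. The strongest is S5.

S5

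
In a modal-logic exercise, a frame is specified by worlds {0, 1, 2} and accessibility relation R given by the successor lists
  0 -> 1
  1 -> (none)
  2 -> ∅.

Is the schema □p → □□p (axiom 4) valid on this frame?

Yes

By correspondence theory, 4 is valid on a frame iff R is transitive.
Transitive: yes — every two-step R-path is closed by a direct edge.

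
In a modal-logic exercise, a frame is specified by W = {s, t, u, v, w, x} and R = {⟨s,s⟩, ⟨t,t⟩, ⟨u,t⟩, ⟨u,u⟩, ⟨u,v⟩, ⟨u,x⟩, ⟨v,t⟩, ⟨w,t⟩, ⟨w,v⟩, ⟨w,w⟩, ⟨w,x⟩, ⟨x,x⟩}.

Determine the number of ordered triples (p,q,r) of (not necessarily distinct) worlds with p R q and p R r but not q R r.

18

Enumerating: (u,t,u), (u,t,v), (u,t,x), (u,v,u), (u,v,v), (u,v,x), (u,x,t), (u,x,u), (u,x,v), (w,t,v), (w,t,w), (w,t,x), (w,v,v), (w,v,w), (w,v,x), (w,x,t), (w,x,v), (w,x,w).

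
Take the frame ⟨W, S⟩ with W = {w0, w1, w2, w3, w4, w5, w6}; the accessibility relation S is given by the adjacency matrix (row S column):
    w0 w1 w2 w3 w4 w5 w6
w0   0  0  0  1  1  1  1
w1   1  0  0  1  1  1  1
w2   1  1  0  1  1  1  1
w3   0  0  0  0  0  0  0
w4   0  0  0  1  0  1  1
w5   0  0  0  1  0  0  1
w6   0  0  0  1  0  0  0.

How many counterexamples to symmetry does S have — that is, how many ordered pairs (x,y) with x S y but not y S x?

21

Enumerating: (w0,w3), (w0,w4), (w0,w5), (w0,w6), (w1,w0), (w1,w3), (w1,w4), (w1,w5), (w1,w6), (w2,w0), (w2,w1), (w2,w3), … and 9 more.
Total: 21.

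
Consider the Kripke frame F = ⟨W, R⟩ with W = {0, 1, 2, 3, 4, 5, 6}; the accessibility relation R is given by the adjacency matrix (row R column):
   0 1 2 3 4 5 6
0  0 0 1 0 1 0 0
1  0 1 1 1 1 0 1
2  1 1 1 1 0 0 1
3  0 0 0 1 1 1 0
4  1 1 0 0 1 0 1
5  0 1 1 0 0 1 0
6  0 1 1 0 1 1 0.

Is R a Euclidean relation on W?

No

Euclidean: no — 0 R 2 and 0 R 4, but not 2 R 4.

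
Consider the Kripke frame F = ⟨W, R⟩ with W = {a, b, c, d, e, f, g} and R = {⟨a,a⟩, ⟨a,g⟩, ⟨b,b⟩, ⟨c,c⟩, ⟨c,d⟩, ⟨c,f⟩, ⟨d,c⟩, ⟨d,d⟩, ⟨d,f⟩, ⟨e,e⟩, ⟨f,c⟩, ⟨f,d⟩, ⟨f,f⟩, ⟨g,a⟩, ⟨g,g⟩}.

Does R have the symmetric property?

Yes

Symmetric: yes — every pair in R has its reverse in R.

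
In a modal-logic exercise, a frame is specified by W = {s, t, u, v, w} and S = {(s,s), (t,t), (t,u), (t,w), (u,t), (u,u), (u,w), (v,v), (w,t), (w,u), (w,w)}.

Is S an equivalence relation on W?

Reflexive: yes — every world is S-related to itself.
Symmetric: yes — every pair in S has its reverse in S.
Transitive: yes — every two-step S-path is closed by a direct edge.
So S is an equivalence relation.

Yes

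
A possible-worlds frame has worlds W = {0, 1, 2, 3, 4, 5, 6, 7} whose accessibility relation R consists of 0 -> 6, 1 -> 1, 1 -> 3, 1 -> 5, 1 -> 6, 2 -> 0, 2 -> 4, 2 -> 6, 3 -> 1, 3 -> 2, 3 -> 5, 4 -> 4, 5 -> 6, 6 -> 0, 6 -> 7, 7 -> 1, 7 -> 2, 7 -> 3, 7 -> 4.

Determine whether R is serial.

Serial: yes — every world has a successor (e.g. 0 R 6).

Yes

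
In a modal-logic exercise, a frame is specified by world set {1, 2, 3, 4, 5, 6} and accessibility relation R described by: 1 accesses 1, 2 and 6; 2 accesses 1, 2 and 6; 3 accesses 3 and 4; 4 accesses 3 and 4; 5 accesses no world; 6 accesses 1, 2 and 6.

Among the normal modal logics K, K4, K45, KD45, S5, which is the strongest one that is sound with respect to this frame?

Transitive (axiom 4): yes — every two-step R-path is closed by a direct edge.
Euclidean (axiom 5): yes — any two successors of a common world are R-related.
Serial (axiom D): no — 5 has no R-successor.
Reflexive (axiom T): no — 5 is not related to itself.
So F validates K, K4, K45; KD45 would additionally require R to be serial. The strongest is K45.

K45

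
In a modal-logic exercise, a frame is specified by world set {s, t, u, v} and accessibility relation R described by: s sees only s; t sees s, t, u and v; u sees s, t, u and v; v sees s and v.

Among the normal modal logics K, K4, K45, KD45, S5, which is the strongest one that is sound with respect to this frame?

K4

Transitive (axiom 4): yes — every two-step R-path is closed by a direct edge.
Euclidean (axiom 5): no — t R s and t R u, but not s R u.
Serial (axiom D): yes — every world has a successor (e.g. s R s).
Reflexive (axiom T): yes — every world is R-related to itself.
So F validates K, K4; K45 would additionally require R to be Euclidean. The strongest is K4.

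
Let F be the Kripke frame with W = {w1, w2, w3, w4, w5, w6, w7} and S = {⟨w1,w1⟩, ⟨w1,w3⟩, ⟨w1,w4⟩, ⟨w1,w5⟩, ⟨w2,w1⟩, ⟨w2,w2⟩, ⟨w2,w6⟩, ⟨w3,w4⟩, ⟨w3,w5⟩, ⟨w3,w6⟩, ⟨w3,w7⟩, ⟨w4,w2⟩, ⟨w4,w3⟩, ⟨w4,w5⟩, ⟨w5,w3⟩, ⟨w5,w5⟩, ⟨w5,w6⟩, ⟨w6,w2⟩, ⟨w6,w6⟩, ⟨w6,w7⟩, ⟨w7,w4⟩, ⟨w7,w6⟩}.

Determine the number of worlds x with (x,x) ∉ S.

Enumerating: w3, w4, w7.

3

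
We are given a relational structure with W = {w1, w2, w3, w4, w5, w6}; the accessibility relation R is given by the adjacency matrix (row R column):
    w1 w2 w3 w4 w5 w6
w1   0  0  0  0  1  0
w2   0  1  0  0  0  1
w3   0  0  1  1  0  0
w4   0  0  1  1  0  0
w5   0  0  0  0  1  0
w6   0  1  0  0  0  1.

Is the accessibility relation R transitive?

Yes

Transitive: yes — every two-step R-path is closed by a direct edge.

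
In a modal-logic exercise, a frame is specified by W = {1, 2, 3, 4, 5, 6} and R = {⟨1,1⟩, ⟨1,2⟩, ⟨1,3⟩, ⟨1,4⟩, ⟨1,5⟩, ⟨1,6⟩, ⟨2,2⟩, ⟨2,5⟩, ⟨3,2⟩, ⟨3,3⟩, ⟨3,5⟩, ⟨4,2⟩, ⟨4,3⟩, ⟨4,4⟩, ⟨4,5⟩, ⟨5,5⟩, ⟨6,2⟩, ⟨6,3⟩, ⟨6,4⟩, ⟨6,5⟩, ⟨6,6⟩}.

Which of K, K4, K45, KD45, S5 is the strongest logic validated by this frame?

Transitive (axiom 4): yes — every two-step R-path is closed by a direct edge.
Euclidean (axiom 5): no — 1 R 2 and 1 R 3, but not 2 R 3.
Serial (axiom D): yes — every world has a successor (e.g. 1 R 1).
Reflexive (axiom T): yes — every world is R-related to itself.
So F validates K, K4; K45 would additionally require R to be Euclidean. The strongest is K4.

K4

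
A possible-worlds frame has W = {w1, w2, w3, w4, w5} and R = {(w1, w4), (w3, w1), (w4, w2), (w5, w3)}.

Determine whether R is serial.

Serial: no — w2 has no R-successor.

No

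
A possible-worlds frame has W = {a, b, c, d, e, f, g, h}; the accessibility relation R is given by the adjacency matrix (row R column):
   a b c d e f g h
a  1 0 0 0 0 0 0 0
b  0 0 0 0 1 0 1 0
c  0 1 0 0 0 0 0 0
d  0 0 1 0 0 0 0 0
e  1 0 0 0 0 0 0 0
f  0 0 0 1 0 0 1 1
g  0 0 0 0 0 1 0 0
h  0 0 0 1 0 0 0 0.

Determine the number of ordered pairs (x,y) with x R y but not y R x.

Enumerating: (b,e), (b,g), (c,b), (d,c), (e,a), (f,d), (f,h), (h,d).

8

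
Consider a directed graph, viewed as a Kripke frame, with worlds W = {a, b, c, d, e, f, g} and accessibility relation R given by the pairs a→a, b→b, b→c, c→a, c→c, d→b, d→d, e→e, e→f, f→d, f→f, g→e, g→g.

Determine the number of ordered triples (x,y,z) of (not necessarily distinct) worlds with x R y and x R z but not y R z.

6

Enumerating: (b,c,b), (c,a,c), (d,b,d), (e,f,e), (f,d,f), (g,e,g).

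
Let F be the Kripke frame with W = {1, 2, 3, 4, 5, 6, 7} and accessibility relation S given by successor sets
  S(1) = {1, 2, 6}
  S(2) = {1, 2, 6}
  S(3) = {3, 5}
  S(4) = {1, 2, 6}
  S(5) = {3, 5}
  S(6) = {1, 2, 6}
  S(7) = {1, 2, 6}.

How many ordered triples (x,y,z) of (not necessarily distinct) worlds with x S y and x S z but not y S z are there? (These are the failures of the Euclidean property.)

0

S is Euclidean; there are no such tuples.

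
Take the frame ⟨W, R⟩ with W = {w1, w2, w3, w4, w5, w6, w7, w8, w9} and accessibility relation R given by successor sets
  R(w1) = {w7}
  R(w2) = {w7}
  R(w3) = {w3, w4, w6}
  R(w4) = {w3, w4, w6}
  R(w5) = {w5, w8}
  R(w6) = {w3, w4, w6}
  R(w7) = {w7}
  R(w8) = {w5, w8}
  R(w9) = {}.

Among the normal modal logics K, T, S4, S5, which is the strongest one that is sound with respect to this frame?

Reflexive (axiom T): no — w1 is not related to itself.
Transitive (axiom 4): yes — every two-step R-path is closed by a direct edge.
Euclidean (axiom 5): yes — any two successors of a common world are R-related.
So F validates K; T would additionally require R to be reflexive. The strongest is K.

K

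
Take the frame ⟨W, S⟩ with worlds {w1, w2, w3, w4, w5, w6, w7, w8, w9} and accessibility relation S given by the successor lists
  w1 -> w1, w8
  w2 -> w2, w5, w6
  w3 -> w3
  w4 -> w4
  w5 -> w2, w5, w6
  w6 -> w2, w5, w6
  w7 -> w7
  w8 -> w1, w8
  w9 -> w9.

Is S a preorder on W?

Yes

Reflexive: yes — every world is S-related to itself.
Transitive: yes — every two-step S-path is closed by a direct edge.
So S is a preorder.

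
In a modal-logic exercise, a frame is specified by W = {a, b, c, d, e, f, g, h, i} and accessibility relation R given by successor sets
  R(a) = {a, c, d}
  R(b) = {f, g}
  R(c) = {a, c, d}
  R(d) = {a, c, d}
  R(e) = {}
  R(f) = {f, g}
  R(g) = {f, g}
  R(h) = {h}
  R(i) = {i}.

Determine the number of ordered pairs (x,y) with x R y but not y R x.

Enumerating: (b,f), (b,g).

2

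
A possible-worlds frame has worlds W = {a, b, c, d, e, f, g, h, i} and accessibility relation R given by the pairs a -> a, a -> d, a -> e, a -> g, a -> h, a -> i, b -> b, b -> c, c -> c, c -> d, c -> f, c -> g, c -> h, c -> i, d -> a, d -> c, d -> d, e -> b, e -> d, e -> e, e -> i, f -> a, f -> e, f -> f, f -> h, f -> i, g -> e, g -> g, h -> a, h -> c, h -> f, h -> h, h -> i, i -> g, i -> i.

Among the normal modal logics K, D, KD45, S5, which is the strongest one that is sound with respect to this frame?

Serial (axiom D): yes — every world has a successor (e.g. a R a).
Euclidean (axiom 5): no — a R d and a R e, but not d R e.
Transitive (axiom 4): no — a R d and d R c, but not a R c.
Reflexive (axiom T): yes — every world is R-related to itself.
So F validates K, D; KD45 would additionally require R to be Euclidean and transitive. The strongest is D.

D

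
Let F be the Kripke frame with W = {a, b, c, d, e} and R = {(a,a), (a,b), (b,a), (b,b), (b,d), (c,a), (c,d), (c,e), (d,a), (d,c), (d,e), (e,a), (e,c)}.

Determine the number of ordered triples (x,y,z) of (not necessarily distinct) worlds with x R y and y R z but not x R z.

Enumerating: (a,b,d), (b,d,c), (b,d,e), (c,a,b), (c,d,c), (c,e,c), (d,a,b), (d,c,d), (e,a,b), (e,c,d), (e,c,e).

11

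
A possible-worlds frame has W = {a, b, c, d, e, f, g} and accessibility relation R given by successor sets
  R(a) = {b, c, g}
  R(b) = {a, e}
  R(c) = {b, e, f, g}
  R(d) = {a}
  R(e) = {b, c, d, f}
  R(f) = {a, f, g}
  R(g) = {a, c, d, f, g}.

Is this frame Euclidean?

No

Euclidean: no — a R b and a R c, but not b R c.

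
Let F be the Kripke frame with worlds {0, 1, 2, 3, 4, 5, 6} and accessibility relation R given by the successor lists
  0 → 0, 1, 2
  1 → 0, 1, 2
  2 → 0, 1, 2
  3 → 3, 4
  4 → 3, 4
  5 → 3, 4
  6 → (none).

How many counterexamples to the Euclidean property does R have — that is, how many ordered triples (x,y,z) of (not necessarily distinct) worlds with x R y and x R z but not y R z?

R is Euclidean; there are no such tuples.

0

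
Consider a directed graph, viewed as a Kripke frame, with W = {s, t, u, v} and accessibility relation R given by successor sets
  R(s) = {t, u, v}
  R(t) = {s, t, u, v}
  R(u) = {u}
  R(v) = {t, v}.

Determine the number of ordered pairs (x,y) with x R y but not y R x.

Enumerating: (s,u), (s,v), (t,u).

3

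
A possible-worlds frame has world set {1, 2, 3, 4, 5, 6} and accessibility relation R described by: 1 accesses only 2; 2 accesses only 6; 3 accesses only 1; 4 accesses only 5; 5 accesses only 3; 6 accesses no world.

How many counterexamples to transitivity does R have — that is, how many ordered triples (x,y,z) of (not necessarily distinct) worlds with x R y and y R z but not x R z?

4

Enumerating: (1,2,6), (3,1,2), (4,5,3), (5,3,1).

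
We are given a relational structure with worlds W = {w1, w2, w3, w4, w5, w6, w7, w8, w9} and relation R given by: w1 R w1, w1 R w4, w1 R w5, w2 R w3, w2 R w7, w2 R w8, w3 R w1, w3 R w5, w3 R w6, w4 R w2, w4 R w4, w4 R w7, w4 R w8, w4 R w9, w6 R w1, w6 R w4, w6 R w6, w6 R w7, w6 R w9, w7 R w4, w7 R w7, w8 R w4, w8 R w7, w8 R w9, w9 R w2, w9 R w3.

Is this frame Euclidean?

No

Euclidean: no — w1 R w4 and w1 R w5, but not w4 R w5.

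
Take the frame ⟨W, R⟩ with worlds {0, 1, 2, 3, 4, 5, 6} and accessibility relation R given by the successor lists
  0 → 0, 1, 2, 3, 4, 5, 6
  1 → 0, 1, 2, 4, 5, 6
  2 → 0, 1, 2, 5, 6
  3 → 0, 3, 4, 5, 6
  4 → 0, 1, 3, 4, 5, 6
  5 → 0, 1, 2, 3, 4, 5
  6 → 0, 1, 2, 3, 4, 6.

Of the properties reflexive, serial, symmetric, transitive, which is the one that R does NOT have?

Reflexive: yes — every world is R-related to itself.
Serial: yes — every world has a successor (e.g. 0 R 0).
Symmetric: yes — every pair in R has its reverse in R.
Transitive: no — 1 R 0 and 0 R 3, but not 1 R 3.
Only transitive fails.

transitive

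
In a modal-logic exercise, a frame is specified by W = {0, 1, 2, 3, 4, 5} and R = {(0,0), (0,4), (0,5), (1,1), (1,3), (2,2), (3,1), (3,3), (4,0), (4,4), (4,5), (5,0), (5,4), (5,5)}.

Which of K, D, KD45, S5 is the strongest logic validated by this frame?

S5

Serial (axiom D): yes — every world has a successor (e.g. 0 R 0).
Euclidean (axiom 5): yes — any two successors of a common world are R-related.
Transitive (axiom 4): yes — every two-step R-path is closed by a direct edge.
Reflexive (axiom T): yes — every world is R-related to itself.
So F validates K, D, KD45, S5. The strongest is S5.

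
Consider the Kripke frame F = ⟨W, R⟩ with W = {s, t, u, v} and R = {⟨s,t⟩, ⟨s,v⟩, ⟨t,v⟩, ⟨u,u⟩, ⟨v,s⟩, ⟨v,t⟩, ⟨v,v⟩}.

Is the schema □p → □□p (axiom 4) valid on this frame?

No

By correspondence theory, 4 is valid on a frame iff R is transitive.
Transitive: no — t R v and v R s, but not t R s.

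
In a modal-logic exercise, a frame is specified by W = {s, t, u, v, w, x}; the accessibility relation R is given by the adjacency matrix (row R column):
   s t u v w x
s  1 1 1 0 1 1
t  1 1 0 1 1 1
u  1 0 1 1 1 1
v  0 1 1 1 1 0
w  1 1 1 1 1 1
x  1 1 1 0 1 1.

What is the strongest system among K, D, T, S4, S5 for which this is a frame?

Serial (axiom D): yes — every world has a successor (e.g. s R s).
Reflexive (axiom T): yes — every world is R-related to itself.
Transitive (axiom 4): no — s R t and t R v, but not s R v.
Euclidean (axiom 5): no — s R t and s R u, but not t R u.
So F validates K, D, T; S4 would additionally require R to be transitive. The strongest is T.

T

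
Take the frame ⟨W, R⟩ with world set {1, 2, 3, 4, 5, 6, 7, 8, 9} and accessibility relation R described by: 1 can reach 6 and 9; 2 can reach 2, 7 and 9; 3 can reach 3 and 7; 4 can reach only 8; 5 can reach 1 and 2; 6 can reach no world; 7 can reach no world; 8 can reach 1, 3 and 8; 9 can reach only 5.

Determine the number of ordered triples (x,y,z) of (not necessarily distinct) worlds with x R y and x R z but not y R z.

21

Enumerating: (1,6,6), (1,6,9), (1,9,6), (1,9,9), (2,7,2), (2,7,7), (2,7,9), (2,9,2), (2,9,7), (2,9,9), (3,7,3), (3,7,7), … and 9 more.
Total: 21.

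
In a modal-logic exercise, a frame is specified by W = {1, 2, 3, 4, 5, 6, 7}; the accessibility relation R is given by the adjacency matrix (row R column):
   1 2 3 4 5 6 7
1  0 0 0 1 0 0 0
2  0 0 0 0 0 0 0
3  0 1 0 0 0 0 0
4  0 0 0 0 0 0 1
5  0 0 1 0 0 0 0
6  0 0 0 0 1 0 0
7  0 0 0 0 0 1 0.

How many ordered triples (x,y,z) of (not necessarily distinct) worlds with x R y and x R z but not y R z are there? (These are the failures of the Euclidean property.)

6

Enumerating: (1,4,4), (3,2,2), (4,7,7), (5,3,3), (6,5,5), (7,6,6).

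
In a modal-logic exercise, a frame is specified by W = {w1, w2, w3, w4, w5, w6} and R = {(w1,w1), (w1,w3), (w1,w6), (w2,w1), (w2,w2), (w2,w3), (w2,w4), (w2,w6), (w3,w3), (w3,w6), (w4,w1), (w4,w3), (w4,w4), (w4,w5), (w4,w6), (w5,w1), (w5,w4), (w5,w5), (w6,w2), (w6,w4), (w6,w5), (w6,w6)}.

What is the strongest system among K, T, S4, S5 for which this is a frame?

T

Reflexive (axiom T): yes — every world is R-related to itself.
Transitive (axiom 4): no — w1 R w6 and w6 R w2, but not w1 R w2.
Euclidean (axiom 5): no — w1 R w6 and w1 R w3, but not w6 R w3.
So F validates K, T; S4 would additionally require R to be transitive. The strongest is T.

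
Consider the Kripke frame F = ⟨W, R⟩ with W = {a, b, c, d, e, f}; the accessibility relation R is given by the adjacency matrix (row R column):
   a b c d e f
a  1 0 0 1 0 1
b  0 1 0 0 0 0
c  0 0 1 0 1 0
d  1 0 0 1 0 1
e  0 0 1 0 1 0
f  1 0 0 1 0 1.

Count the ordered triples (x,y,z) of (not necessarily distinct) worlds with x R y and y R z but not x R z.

R is transitive; there are no such tuples.

0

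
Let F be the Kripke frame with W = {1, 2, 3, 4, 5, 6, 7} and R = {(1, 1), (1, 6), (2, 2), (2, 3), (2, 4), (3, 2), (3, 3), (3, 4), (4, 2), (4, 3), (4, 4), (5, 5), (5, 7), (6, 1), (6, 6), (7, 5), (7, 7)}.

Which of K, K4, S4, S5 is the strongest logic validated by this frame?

Transitive (axiom 4): yes — every two-step R-path is closed by a direct edge.
Reflexive (axiom T): yes — every world is R-related to itself.
Euclidean (axiom 5): yes — any two successors of a common world are R-related.
So F validates K, K4, S4, S5. The strongest is S5.

S5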